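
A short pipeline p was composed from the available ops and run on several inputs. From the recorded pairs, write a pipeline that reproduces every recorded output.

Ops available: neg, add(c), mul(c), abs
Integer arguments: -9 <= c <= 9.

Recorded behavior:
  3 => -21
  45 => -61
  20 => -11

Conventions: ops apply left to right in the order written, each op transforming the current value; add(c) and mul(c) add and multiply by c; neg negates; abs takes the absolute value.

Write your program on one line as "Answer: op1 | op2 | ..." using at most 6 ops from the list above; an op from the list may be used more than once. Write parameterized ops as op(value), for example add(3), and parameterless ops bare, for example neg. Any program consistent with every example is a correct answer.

add(-8) | add(-6) | abs | mul(2) | neg | add(1)

Check, running the answer program on each example:
  3 -> -5 -> -11 -> 11 -> 22 -> -22 -> -21
  45 -> 37 -> 31 -> 31 -> 62 -> -62 -> -61
  20 -> 12 -> 6 -> 6 -> 12 -> -12 -> -11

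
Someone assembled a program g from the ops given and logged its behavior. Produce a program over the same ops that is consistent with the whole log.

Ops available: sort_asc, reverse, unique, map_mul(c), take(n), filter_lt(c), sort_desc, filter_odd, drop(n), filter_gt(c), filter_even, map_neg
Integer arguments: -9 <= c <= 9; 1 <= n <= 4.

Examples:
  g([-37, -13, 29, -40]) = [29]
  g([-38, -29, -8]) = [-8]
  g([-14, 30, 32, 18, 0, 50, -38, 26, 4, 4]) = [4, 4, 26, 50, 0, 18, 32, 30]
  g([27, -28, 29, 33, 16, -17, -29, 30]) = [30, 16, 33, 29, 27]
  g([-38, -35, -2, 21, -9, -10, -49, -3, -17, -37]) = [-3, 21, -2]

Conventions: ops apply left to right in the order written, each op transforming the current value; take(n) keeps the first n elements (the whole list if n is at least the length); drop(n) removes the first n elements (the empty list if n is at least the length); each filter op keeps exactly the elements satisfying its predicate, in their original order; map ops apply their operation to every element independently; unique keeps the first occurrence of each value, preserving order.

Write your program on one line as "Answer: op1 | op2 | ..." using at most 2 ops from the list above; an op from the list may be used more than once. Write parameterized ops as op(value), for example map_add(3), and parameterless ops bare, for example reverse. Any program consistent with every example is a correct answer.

reverse | filter_gt(-9)

Check, running the answer program on each example:
  [-37, -13, 29, -40] -> [-40, 29, -13, -37] -> [29]
  [-38, -29, -8] -> [-8, -29, -38] -> [-8]
  [-14, 30, 32, 18, 0, 50, -38, 26, 4, 4] -> [4, 4, 26, -38, 50, 0, 18, 32, 30, -14] -> [4, 4, 26, 50, 0, 18, 32, 30]
  [27, -28, 29, 33, 16, -17, -29, 30] -> [30, -29, -17, 16, 33, 29, -28, 27] -> [30, 16, 33, 29, 27]
  [-38, -35, -2, 21, -9, -10, -49, -3, -17, -37] -> [-37, -17, -3, -49, -10, -9, 21, -2, -35, -38] -> [-3, 21, -2]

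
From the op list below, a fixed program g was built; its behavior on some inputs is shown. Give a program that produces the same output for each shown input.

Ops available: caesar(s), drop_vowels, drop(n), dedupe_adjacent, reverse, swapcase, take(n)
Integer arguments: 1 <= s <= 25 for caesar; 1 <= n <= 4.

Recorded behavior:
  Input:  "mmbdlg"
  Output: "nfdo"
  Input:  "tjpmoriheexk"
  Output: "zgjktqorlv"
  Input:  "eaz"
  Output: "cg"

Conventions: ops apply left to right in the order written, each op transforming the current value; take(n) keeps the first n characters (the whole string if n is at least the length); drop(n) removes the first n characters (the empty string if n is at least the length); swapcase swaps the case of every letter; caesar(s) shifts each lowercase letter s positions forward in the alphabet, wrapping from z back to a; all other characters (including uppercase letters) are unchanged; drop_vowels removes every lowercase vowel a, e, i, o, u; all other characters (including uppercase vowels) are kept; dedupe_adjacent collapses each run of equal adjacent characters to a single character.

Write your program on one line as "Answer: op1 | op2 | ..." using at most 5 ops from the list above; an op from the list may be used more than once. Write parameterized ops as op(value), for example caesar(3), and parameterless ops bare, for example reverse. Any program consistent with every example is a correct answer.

reverse | dedupe_adjacent | drop(1) | caesar(2)

Check, running the answer program on each example:
  "mmbdlg" -> "gldbmm" -> "gldbm" -> "ldbm" -> "nfdo"
  "tjpmoriheexk" -> "kxeehirompjt" -> "kxehirompjt" -> "xehirompjt" -> "zgjktqorlv"
  "eaz" -> "zae" -> "zae" -> "ae" -> "cg"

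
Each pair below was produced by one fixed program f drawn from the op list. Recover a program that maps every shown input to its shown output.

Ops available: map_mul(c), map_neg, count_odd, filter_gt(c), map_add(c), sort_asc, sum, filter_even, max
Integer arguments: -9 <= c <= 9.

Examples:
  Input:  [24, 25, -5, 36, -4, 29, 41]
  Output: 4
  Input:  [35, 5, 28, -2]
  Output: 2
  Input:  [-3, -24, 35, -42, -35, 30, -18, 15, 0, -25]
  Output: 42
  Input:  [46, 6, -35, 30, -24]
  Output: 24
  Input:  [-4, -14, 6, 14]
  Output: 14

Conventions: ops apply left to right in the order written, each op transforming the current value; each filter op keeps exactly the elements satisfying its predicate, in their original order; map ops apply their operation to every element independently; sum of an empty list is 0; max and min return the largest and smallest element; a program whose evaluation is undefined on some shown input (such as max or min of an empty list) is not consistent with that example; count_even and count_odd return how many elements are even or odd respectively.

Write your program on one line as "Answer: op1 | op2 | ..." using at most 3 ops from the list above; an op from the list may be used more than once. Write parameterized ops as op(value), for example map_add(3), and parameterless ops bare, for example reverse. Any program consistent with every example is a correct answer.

filter_even | map_neg | max

Check, running the answer program on each example:
  [24, 25, -5, 36, -4, 29, 41] -> [24, 36, -4] -> [-24, -36, 4] -> 4
  [35, 5, 28, -2] -> [28, -2] -> [-28, 2] -> 2
  [-3, -24, 35, -42, -35, 30, -18, 15, 0, -25] -> [-24, -42, 30, -18, 0] -> [24, 42, -30, 18, 0] -> 42
  [46, 6, -35, 30, -24] -> [46, 6, 30, -24] -> [-46, -6, -30, 24] -> 24
  [-4, -14, 6, 14] -> [-4, -14, 6, 14] -> [4, 14, -6, -14] -> 14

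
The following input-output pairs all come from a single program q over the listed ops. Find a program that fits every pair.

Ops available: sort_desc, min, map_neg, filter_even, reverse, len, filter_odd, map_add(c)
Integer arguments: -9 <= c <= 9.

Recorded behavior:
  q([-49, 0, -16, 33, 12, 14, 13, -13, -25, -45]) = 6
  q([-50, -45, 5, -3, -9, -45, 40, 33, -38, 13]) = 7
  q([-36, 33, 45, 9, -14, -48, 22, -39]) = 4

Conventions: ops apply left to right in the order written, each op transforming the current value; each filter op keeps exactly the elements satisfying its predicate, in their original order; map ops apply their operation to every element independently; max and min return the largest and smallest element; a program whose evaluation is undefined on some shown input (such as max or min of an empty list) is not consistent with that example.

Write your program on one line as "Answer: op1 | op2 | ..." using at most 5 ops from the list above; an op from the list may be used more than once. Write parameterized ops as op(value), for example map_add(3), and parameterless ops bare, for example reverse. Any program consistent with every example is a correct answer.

sort_desc | reverse | filter_odd | len

Check, running the answer program on each example:
  [-49, 0, -16, 33, 12, 14, 13, -13, -25, -45] -> [33, 14, 13, 12, 0, -13, -16, -25, -45, -49] -> [-49, -45, -25, -16, -13, 0, 12, 13, 14, 33] -> [-49, -45, -25, -13, 13, 33] -> 6
  [-50, -45, 5, -3, -9, -45, 40, 33, -38, 13] -> [40, 33, 13, 5, -3, -9, -38, -45, -45, -50] -> [-50, -45, -45, -38, -9, -3, 5, 13, 33, 40] -> [-45, -45, -9, -3, 5, 13, 33] -> 7
  [-36, 33, 45, 9, -14, -48, 22, -39] -> [45, 33, 22, 9, -14, -36, -39, -48] -> [-48, -39, -36, -14, 9, 22, 33, 45] -> [-39, 9, 33, 45] -> 4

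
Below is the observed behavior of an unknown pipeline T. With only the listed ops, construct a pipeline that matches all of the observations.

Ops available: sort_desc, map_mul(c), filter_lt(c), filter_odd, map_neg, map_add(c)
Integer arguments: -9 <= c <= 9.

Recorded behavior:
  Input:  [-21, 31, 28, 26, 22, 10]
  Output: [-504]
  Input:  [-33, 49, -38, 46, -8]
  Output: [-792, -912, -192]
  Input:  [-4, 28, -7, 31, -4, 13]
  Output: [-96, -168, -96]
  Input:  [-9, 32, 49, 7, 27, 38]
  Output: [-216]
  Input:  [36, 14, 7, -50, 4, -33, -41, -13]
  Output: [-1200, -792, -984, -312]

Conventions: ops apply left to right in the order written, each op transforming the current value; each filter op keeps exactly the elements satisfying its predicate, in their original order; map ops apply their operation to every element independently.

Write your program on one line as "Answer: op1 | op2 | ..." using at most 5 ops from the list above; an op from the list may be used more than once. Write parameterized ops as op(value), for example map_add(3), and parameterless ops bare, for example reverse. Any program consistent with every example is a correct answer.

map_mul(6) | filter_lt(-6) | map_mul(-4) | map_neg

Check, running the answer program on each example:
  [-21, 31, 28, 26, 22, 10] -> [-126, 186, 168, 156, 132, 60] -> [-126] -> [504] -> [-504]
  [-33, 49, -38, 46, -8] -> [-198, 294, -228, 276, -48] -> [-198, -228, -48] -> [792, 912, 192] -> [-792, -912, -192]
  [-4, 28, -7, 31, -4, 13] -> [-24, 168, -42, 186, -24, 78] -> [-24, -42, -24] -> [96, 168, 96] -> [-96, -168, -96]
  [-9, 32, 49, 7, 27, 38] -> [-54, 192, 294, 42, 162, 228] -> [-54] -> [216] -> [-216]
  [36, 14, 7, -50, 4, -33, -41, -13] -> [216, 84, 42, -300, 24, -198, -246, -78] -> [-300, -198, -246, -78] -> [1200, 792, 984, 312] -> [-1200, -792, -984, -312]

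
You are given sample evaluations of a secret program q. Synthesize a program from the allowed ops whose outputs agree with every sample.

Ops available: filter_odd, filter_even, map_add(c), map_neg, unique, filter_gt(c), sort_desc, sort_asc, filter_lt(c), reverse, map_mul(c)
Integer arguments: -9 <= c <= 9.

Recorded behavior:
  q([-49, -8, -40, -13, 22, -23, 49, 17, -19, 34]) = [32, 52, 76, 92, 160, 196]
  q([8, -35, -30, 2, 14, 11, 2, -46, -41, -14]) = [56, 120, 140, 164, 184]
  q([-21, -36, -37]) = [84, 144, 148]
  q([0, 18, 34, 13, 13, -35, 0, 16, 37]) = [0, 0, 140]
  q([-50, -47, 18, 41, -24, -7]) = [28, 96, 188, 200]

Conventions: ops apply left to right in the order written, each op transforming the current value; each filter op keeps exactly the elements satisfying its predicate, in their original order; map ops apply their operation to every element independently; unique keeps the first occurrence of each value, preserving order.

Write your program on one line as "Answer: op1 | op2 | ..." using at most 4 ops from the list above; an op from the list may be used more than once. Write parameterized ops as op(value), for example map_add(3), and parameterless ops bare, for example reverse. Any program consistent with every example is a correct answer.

map_mul(-4) | reverse | sort_asc | filter_gt(-4)

Check, running the answer program on each example:
  [-49, -8, -40, -13, 22, -23, 49, 17, -19, 34] -> [196, 32, 160, 52, -88, 92, -196, -68, 76, -136] -> [-136, 76, -68, -196, 92, -88, 52, 160, 32, 196] -> [-196, -136, -88, -68, 32, 52, 76, 92, 160, 196] -> [32, 52, 76, 92, 160, 196]
  [8, -35, -30, 2, 14, 11, 2, -46, -41, -14] -> [-32, 140, 120, -8, -56, -44, -8, 184, 164, 56] -> [56, 164, 184, -8, -44, -56, -8, 120, 140, -32] -> [-56, -44, -32, -8, -8, 56, 120, 140, 164, 184] -> [56, 120, 140, 164, 184]
  [-21, -36, -37] -> [84, 144, 148] -> [148, 144, 84] -> [84, 144, 148] -> [84, 144, 148]
  [0, 18, 34, 13, 13, -35, 0, 16, 37] -> [0, -72, -136, -52, -52, 140, 0, -64, -148] -> [-148, -64, 0, 140, -52, -52, -136, -72, 0] -> [-148, -136, -72, -64, -52, -52, 0, 0, 140] -> [0, 0, 140]
  [-50, -47, 18, 41, -24, -7] -> [200, 188, -72, -164, 96, 28] -> [28, 96, -164, -72, 188, 200] -> [-164, -72, 28, 96, 188, 200] -> [28, 96, 188, 200]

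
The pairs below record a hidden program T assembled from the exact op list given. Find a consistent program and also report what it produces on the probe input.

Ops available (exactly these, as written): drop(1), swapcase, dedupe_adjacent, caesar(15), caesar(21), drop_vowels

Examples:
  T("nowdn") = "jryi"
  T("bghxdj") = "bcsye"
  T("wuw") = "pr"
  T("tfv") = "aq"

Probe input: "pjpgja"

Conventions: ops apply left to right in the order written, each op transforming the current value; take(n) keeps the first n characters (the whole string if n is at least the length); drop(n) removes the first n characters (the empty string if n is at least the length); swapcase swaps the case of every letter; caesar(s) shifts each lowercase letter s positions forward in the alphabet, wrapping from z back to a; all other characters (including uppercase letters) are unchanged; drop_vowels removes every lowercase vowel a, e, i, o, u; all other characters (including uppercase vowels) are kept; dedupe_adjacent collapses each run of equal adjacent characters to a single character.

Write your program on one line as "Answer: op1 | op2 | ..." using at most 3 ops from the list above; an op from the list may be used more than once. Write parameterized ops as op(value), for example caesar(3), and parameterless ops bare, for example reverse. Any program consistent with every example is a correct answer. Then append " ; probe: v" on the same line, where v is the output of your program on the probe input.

caesar(21) | drop(1) ; probe: "ekbev"

Check, running the answer program on each example:
  "nowdn" -> "ijryi" -> "jryi"
  "bghxdj" -> "wbcsye" -> "bcsye"
  "wuw" -> "rpr" -> "pr"
  "tfv" -> "oaq" -> "aq"
  probe: "pjpgja" -> "kekbev" -> "ekbev"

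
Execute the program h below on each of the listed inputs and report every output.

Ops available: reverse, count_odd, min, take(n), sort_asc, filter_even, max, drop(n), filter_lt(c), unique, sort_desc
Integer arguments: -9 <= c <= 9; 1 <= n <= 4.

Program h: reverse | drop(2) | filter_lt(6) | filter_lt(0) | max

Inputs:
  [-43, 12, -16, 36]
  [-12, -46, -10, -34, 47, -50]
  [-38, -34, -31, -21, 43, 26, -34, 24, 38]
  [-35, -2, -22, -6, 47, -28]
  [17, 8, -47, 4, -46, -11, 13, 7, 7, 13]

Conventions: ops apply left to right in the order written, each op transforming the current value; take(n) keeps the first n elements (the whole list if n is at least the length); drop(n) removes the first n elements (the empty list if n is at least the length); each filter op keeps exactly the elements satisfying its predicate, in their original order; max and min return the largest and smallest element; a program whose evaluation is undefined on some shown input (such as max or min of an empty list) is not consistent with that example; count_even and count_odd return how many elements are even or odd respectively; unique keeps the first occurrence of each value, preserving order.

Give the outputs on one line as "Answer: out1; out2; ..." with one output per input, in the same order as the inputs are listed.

Execution, op by op:
  [-43, 12, -16, 36] -> [36, -16, 12, -43] -> [12, -43] -> [-43] -> [-43] -> -43
  [-12, -46, -10, -34, 47, -50] -> [-50, 47, -34, -10, -46, -12] -> [-34, -10, -46, -12] -> [-34, -10, -46, -12] -> [-34, -10, -46, -12] -> -10
  [-38, -34, -31, -21, 43, 26, -34, 24, 38] -> [38, 24, -34, 26, 43, -21, -31, -34, -38] -> [-34, 26, 43, -21, -31, -34, -38] -> [-34, -21, -31, -34, -38] -> [-34, -21, -31, -34, -38] -> -21
  [-35, -2, -22, -6, 47, -28] -> [-28, 47, -6, -22, -2, -35] -> [-6, -22, -2, -35] -> [-6, -22, -2, -35] -> [-6, -22, -2, -35] -> -2
  [17, 8, -47, 4, -46, -11, 13, 7, 7, 13] -> [13, 7, 7, 13, -11, -46, 4, -47, 8, 17] -> [7, 13, -11, -46, 4, -47, 8, 17] -> [-11, -46, 4, -47] -> [-11, -46, -47] -> -11

-43; -10; -21; -2; -11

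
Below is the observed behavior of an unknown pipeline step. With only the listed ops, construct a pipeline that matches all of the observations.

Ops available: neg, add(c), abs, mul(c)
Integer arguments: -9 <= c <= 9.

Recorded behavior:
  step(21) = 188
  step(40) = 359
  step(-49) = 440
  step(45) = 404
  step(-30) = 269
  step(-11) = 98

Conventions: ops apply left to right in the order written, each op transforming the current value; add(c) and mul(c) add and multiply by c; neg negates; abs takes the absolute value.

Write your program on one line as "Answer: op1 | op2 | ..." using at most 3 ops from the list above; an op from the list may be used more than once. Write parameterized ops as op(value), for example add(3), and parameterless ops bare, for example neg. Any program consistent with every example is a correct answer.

abs | mul(9) | add(-1)

Check, running the answer program on each example:
  21 -> 21 -> 189 -> 188
  40 -> 40 -> 360 -> 359
  -49 -> 49 -> 441 -> 440
  45 -> 45 -> 405 -> 404
  -30 -> 30 -> 270 -> 269
  -11 -> 11 -> 99 -> 98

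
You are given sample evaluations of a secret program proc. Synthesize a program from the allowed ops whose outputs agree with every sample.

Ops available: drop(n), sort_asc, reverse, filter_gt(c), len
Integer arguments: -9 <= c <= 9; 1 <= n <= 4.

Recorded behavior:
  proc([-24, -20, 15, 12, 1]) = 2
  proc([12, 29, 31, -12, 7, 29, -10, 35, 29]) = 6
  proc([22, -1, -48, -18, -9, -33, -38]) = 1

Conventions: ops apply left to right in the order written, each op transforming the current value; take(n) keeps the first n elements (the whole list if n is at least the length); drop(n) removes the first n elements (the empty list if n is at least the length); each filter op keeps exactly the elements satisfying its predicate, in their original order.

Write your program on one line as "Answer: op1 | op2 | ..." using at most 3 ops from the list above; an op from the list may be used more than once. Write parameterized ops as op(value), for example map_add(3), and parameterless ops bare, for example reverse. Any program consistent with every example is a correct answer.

filter_gt(5) | filter_gt(9) | len

Check, running the answer program on each example:
  [-24, -20, 15, 12, 1] -> [15, 12] -> [15, 12] -> 2
  [12, 29, 31, -12, 7, 29, -10, 35, 29] -> [12, 29, 31, 7, 29, 35, 29] -> [12, 29, 31, 29, 35, 29] -> 6
  [22, -1, -48, -18, -9, -33, -38] -> [22] -> [22] -> 1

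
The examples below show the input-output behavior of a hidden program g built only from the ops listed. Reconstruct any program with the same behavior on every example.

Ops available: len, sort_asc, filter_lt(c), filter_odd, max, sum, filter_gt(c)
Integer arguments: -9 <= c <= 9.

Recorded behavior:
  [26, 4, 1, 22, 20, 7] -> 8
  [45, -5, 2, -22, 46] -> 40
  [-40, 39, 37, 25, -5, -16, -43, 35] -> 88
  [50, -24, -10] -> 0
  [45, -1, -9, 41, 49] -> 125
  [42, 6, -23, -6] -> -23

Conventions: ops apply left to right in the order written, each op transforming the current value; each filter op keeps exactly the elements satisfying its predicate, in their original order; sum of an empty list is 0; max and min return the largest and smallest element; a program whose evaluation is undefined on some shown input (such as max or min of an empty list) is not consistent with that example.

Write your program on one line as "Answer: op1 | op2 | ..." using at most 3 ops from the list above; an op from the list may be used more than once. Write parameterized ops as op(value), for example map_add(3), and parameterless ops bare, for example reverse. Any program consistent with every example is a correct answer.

filter_odd | sum

Check, running the answer program on each example:
  [26, 4, 1, 22, 20, 7] -> [1, 7] -> 8
  [45, -5, 2, -22, 46] -> [45, -5] -> 40
  [-40, 39, 37, 25, -5, -16, -43, 35] -> [39, 37, 25, -5, -43, 35] -> 88
  [50, -24, -10] -> [] -> 0
  [45, -1, -9, 41, 49] -> [45, -1, -9, 41, 49] -> 125
  [42, 6, -23, -6] -> [-23] -> -23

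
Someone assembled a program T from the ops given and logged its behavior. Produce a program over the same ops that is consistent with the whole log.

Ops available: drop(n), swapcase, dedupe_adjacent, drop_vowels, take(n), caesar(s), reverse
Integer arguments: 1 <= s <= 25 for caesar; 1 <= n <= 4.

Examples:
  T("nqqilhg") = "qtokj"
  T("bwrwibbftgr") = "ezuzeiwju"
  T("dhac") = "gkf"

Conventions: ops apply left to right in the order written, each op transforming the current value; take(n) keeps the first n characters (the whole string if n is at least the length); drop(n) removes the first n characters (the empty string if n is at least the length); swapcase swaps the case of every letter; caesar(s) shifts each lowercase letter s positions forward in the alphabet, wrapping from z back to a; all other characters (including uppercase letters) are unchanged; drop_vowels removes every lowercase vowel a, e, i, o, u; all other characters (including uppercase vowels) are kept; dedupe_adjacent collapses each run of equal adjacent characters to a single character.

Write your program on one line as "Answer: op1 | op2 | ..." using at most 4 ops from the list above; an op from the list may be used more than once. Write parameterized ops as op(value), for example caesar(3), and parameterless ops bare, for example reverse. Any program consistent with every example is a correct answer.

drop_vowels | caesar(3) | dedupe_adjacent

Check, running the answer program on each example:
  "nqqilhg" -> "nqqlhg" -> "qttokj" -> "qtokj"
  "bwrwibbftgr" -> "bwrwbbftgr" -> "ezuzeeiwju" -> "ezuzeiwju"
  "dhac" -> "dhc" -> "gkf" -> "gkf"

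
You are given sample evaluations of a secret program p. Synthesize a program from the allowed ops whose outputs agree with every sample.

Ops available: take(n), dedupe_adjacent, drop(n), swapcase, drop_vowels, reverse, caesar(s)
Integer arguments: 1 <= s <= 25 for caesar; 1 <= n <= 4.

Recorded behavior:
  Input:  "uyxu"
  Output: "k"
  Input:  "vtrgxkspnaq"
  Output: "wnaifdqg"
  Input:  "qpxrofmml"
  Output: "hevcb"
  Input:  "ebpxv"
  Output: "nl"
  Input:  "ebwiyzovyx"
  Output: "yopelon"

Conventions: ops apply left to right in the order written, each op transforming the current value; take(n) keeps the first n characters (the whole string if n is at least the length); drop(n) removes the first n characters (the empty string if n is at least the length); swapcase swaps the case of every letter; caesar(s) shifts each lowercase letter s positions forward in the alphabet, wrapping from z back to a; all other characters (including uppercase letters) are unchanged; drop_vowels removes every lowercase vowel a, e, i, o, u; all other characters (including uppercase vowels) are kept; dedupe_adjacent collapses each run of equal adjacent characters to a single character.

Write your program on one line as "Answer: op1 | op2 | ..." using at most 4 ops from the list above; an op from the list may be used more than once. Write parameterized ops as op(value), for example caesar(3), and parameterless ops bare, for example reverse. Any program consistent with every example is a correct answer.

caesar(4) | dedupe_adjacent | drop(3) | caesar(12)

Check, running the answer program on each example:
  "uyxu" -> "ycby" -> "ycby" -> "y" -> "k"
  "vtrgxkspnaq" -> "zxvkbowtreu" -> "zxvkbowtreu" -> "kbowtreu" -> "wnaifdqg"
  "qpxrofmml" -> "utbvsjqqp" -> "utbvsjqp" -> "vsjqp" -> "hevcb"
  "ebpxv" -> "iftbz" -> "iftbz" -> "bz" -> "nl"
  "ebwiyzovyx" -> "ifamcdszcb" -> "ifamcdszcb" -> "mcdszcb" -> "yopelon"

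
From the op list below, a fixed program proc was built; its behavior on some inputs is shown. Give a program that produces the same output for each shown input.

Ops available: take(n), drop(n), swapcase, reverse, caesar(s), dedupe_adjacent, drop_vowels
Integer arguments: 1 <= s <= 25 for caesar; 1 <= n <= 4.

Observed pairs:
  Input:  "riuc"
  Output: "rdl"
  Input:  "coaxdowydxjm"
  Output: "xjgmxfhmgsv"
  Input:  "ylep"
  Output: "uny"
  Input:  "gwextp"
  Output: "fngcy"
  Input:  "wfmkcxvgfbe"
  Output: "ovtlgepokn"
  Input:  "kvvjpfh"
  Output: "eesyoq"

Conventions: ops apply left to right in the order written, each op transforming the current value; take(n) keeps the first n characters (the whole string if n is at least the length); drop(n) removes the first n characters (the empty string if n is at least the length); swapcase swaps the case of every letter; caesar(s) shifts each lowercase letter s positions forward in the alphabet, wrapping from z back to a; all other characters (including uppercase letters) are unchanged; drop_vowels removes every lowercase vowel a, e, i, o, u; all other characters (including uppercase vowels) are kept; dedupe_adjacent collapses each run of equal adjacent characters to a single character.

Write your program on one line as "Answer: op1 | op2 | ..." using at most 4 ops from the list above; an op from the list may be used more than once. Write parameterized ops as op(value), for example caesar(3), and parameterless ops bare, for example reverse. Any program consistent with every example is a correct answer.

drop(1) | caesar(2) | caesar(22) | caesar(11)

Check, running the answer program on each example:
  "riuc" -> "iuc" -> "kwe" -> "gsa" -> "rdl"
  "coaxdowydxjm" -> "oaxdowydxjm" -> "qczfqyafzlo" -> "myvbmuwbvhk" -> "xjgmxfhmgsv"
  "ylep" -> "lep" -> "ngr" -> "jcn" -> "uny"
  "gwextp" -> "wextp" -> "ygzvr" -> "ucvrn" -> "fngcy"
  "wfmkcxvgfbe" -> "fmkcxvgfbe" -> "homezxihdg" -> "dkiavtedzc" -> "ovtlgepokn"
  "kvvjpfh" -> "vvjpfh" -> "xxlrhj" -> "tthndf" -> "eesyoq"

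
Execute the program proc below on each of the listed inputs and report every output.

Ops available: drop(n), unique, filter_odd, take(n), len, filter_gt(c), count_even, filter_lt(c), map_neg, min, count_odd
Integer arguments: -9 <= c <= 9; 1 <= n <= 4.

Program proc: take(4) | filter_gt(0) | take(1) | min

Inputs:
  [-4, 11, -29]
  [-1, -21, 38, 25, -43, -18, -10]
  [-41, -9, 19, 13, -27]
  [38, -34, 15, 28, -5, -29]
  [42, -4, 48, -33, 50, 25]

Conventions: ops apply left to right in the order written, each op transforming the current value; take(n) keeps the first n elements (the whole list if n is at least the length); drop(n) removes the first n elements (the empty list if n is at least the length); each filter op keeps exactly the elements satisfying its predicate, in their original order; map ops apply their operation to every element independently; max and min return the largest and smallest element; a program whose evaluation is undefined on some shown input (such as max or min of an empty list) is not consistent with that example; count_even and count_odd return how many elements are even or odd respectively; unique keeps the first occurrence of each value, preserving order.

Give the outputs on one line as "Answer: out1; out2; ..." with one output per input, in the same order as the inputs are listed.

11; 38; 19; 38; 42

Execution, op by op:
  [-4, 11, -29] -> [-4, 11, -29] -> [11] -> [11] -> 11
  [-1, -21, 38, 25, -43, -18, -10] -> [-1, -21, 38, 25] -> [38, 25] -> [38] -> 38
  [-41, -9, 19, 13, -27] -> [-41, -9, 19, 13] -> [19, 13] -> [19] -> 19
  [38, -34, 15, 28, -5, -29] -> [38, -34, 15, 28] -> [38, 15, 28] -> [38] -> 38
  [42, -4, 48, -33, 50, 25] -> [42, -4, 48, -33] -> [42, 48] -> [42] -> 42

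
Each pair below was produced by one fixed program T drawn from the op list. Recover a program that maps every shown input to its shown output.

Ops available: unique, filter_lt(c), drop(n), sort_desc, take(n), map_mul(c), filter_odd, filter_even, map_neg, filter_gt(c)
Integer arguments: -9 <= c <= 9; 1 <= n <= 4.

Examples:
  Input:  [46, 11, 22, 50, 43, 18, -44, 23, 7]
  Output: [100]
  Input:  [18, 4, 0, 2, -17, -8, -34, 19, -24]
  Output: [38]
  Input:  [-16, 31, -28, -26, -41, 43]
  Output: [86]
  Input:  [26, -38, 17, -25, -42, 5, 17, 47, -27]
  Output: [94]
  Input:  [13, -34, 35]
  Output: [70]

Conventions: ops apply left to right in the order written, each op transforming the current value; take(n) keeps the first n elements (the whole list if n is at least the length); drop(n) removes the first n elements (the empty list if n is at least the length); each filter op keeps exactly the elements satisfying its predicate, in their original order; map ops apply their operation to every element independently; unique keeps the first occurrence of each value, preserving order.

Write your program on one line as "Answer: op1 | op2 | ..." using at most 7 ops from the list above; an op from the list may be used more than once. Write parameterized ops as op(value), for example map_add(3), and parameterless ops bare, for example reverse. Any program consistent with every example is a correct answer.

map_mul(-2) | map_neg | sort_desc | unique | take(4) | take(1)

Check, running the answer program on each example:
  [46, 11, 22, 50, 43, 18, -44, 23, 7] -> [-92, -22, -44, -100, -86, -36, 88, -46, -14] -> [92, 22, 44, 100, 86, 36, -88, 46, 14] -> [100, 92, 86, 46, 44, 36, 22, 14, -88] -> [100, 92, 86, 46, 44, 36, 22, 14, -88] -> [100, 92, 86, 46] -> [100]
  [18, 4, 0, 2, -17, -8, -34, 19, -24] -> [-36, -8, 0, -4, 34, 16, 68, -38, 48] -> [36, 8, 0, 4, -34, -16, -68, 38, -48] -> [38, 36, 8, 4, 0, -16, -34, -48, -68] -> [38, 36, 8, 4, 0, -16, -34, -48, -68] -> [38, 36, 8, 4] -> [38]
  [-16, 31, -28, -26, -41, 43] -> [32, -62, 56, 52, 82, -86] -> [-32, 62, -56, -52, -82, 86] -> [86, 62, -32, -52, -56, -82] -> [86, 62, -32, -52, -56, -82] -> [86, 62, -32, -52] -> [86]
  [26, -38, 17, -25, -42, 5, 17, 47, -27] -> [-52, 76, -34, 50, 84, -10, -34, -94, 54] -> [52, -76, 34, -50, -84, 10, 34, 94, -54] -> [94, 52, 34, 34, 10, -50, -54, -76, -84] -> [94, 52, 34, 10, -50, -54, -76, -84] -> [94, 52, 34, 10] -> [94]
  [13, -34, 35] -> [-26, 68, -70] -> [26, -68, 70] -> [70, 26, -68] -> [70, 26, -68] -> [70, 26, -68] -> [70]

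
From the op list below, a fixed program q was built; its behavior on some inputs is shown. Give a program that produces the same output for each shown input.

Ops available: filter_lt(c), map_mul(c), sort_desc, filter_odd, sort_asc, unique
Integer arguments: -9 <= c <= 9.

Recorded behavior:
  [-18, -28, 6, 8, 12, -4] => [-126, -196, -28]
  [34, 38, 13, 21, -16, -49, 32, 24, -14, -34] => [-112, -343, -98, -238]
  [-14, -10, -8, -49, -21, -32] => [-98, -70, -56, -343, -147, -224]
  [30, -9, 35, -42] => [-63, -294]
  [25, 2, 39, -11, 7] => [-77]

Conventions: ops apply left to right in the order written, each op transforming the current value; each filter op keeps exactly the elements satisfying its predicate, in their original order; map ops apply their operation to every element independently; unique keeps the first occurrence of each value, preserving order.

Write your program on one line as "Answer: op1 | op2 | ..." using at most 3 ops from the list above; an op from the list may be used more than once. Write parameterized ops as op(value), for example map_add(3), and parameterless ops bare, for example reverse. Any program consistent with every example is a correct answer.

filter_lt(-1) | map_mul(7)

Check, running the answer program on each example:
  [-18, -28, 6, 8, 12, -4] -> [-18, -28, -4] -> [-126, -196, -28]
  [34, 38, 13, 21, -16, -49, 32, 24, -14, -34] -> [-16, -49, -14, -34] -> [-112, -343, -98, -238]
  [-14, -10, -8, -49, -21, -32] -> [-14, -10, -8, -49, -21, -32] -> [-98, -70, -56, -343, -147, -224]
  [30, -9, 35, -42] -> [-9, -42] -> [-63, -294]
  [25, 2, 39, -11, 7] -> [-11] -> [-77]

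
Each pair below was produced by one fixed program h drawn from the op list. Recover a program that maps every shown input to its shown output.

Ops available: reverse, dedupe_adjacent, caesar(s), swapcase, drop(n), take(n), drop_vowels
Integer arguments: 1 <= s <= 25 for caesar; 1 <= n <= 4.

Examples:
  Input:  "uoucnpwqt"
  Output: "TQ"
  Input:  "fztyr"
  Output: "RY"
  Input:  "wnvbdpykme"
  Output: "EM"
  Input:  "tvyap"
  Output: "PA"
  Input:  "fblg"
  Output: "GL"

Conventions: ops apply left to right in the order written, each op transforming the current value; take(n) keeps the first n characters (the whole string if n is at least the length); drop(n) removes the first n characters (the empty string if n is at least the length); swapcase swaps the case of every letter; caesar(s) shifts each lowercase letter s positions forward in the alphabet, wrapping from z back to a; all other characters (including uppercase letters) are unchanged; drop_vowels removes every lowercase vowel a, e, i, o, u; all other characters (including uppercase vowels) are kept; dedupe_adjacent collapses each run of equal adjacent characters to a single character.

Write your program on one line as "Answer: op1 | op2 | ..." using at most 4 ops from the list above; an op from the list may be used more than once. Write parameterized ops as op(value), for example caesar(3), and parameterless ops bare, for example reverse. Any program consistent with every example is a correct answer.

reverse | take(3) | take(2) | swapcase

Check, running the answer program on each example:
  "uoucnpwqt" -> "tqwpncuou" -> "tqw" -> "tq" -> "TQ"
  "fztyr" -> "rytzf" -> "ryt" -> "ry" -> "RY"
  "wnvbdpykme" -> "emkypdbvnw" -> "emk" -> "em" -> "EM"
  "tvyap" -> "payvt" -> "pay" -> "pa" -> "PA"
  "fblg" -> "glbf" -> "glb" -> "gl" -> "GL"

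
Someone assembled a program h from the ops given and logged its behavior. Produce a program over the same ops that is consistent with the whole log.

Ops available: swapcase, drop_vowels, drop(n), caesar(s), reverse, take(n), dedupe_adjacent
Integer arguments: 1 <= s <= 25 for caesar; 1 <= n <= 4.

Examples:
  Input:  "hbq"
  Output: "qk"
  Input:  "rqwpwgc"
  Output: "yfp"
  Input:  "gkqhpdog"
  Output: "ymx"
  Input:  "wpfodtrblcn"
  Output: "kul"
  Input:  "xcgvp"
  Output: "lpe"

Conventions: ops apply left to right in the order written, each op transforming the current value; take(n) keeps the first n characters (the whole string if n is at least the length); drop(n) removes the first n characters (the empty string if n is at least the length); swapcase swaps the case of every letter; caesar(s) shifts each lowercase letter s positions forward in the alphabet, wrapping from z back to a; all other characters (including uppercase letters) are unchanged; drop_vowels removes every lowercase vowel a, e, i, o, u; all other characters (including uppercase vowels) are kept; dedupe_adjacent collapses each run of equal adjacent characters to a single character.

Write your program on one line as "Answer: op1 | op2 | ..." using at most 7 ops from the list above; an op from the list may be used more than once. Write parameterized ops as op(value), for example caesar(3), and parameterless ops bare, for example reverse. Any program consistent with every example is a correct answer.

reverse | take(4) | drop(1) | reverse | caesar(21) | caesar(14)

Check, running the answer program on each example:
  "hbq" -> "qbh" -> "qbh" -> "bh" -> "hb" -> "cw" -> "qk"
  "rqwpwgc" -> "cgwpwqr" -> "cgwp" -> "gwp" -> "pwg" -> "krb" -> "yfp"
  "gkqhpdog" -> "godphqkg" -> "godp" -> "odp" -> "pdo" -> "kyj" -> "ymx"
  "wpfodtrblcn" -> "nclbrtdofpw" -> "nclb" -> "clb" -> "blc" -> "wgx" -> "kul"
  "xcgvp" -> "pvgcx" -> "pvgc" -> "vgc" -> "cgv" -> "xbq" -> "lpe"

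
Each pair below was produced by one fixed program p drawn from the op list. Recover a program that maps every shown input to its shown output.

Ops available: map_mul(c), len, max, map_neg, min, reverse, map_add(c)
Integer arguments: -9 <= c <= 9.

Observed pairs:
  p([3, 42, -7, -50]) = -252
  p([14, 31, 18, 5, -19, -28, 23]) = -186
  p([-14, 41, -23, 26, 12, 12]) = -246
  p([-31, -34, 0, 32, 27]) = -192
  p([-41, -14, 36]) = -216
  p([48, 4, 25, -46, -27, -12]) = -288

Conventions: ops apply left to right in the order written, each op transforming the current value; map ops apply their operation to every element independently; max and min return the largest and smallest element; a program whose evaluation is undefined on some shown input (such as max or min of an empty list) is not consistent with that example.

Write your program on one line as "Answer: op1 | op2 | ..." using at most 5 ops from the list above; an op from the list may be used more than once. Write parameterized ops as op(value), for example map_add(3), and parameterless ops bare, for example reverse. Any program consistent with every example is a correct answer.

reverse | map_mul(6) | map_neg | min

Check, running the answer program on each example:
  [3, 42, -7, -50] -> [-50, -7, 42, 3] -> [-300, -42, 252, 18] -> [300, 42, -252, -18] -> -252
  [14, 31, 18, 5, -19, -28, 23] -> [23, -28, -19, 5, 18, 31, 14] -> [138, -168, -114, 30, 108, 186, 84] -> [-138, 168, 114, -30, -108, -186, -84] -> -186
  [-14, 41, -23, 26, 12, 12] -> [12, 12, 26, -23, 41, -14] -> [72, 72, 156, -138, 246, -84] -> [-72, -72, -156, 138, -246, 84] -> -246
  [-31, -34, 0, 32, 27] -> [27, 32, 0, -34, -31] -> [162, 192, 0, -204, -186] -> [-162, -192, 0, 204, 186] -> -192
  [-41, -14, 36] -> [36, -14, -41] -> [216, -84, -246] -> [-216, 84, 246] -> -216
  [48, 4, 25, -46, -27, -12] -> [-12, -27, -46, 25, 4, 48] -> [-72, -162, -276, 150, 24, 288] -> [72, 162, 276, -150, -24, -288] -> -288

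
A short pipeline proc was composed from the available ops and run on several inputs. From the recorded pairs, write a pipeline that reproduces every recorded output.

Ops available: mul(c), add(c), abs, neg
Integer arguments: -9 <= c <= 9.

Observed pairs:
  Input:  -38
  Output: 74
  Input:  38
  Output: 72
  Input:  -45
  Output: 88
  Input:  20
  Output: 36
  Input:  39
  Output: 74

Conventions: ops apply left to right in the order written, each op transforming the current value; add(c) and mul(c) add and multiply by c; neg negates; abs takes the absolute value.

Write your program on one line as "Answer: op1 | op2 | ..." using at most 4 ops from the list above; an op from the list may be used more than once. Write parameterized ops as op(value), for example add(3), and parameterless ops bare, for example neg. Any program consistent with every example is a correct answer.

mul(-2) | add(1) | abs | add(-3)

Check, running the answer program on each example:
  -38 -> 76 -> 77 -> 77 -> 74
  38 -> -76 -> -75 -> 75 -> 72
  -45 -> 90 -> 91 -> 91 -> 88
  20 -> -40 -> -39 -> 39 -> 36
  39 -> -78 -> -77 -> 77 -> 74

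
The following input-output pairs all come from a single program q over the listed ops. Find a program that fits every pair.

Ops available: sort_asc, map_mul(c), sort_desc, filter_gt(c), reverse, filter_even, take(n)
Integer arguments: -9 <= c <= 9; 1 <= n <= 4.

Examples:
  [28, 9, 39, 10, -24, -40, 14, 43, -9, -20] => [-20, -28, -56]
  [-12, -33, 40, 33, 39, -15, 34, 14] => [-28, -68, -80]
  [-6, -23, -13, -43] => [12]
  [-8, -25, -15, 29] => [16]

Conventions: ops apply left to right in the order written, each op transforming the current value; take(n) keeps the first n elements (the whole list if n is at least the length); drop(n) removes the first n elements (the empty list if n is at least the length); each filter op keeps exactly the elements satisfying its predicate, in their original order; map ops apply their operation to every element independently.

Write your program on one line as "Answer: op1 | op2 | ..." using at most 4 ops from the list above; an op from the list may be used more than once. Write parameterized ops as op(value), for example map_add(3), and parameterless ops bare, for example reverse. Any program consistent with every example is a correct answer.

filter_even | filter_gt(-9) | sort_asc | map_mul(-2)

Check, running the answer program on each example:
  [28, 9, 39, 10, -24, -40, 14, 43, -9, -20] -> [28, 10, -24, -40, 14, -20] -> [28, 10, 14] -> [10, 14, 28] -> [-20, -28, -56]
  [-12, -33, 40, 33, 39, -15, 34, 14] -> [-12, 40, 34, 14] -> [40, 34, 14] -> [14, 34, 40] -> [-28, -68, -80]
  [-6, -23, -13, -43] -> [-6] -> [-6] -> [-6] -> [12]
  [-8, -25, -15, 29] -> [-8] -> [-8] -> [-8] -> [16]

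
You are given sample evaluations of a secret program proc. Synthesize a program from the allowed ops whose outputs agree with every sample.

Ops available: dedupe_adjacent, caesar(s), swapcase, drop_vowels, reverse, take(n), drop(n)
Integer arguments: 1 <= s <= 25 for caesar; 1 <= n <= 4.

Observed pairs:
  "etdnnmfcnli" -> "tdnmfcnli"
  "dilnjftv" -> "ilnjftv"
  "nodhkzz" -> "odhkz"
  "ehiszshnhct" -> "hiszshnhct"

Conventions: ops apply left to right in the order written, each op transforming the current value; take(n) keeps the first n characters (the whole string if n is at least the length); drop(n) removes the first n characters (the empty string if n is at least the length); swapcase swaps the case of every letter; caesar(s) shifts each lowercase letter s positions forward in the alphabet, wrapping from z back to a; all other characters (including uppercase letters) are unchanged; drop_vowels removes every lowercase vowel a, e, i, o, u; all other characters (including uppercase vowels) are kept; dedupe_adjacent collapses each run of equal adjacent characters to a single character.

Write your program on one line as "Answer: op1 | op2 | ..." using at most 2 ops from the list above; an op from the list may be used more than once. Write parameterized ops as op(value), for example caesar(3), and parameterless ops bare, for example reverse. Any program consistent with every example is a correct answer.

dedupe_adjacent | drop(1)

Check, running the answer program on each example:
  "etdnnmfcnli" -> "etdnmfcnli" -> "tdnmfcnli"
  "dilnjftv" -> "dilnjftv" -> "ilnjftv"
  "nodhkzz" -> "nodhkz" -> "odhkz"
  "ehiszshnhct" -> "ehiszshnhct" -> "hiszshnhct"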